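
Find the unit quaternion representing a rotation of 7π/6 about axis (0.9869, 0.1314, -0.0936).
-0.2588 + 0.9533i + 0.1269j - 0.0904k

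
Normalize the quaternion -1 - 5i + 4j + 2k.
-0.1474 - 0.7372i + 0.5898j + 0.2949k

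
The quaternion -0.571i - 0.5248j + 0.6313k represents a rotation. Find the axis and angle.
axis = (-0.571, -0.5248, 0.6313), θ = π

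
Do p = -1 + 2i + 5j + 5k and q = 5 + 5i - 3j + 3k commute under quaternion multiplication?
No: pq = -15 + 35i + 47j - 9k ≠ -15 - 25i + 9j + 53k = qp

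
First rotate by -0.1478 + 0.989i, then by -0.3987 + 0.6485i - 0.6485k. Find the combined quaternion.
-0.5824 - 0.4902i - 0.6414j + 0.0958k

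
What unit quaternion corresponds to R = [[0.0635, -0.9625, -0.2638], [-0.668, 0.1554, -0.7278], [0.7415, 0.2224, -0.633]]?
-0.3827 - 0.6207i + 0.6567j - 0.1924k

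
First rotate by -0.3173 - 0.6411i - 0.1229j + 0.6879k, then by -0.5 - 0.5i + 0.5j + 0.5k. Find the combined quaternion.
-0.4444 + 0.8846i - 0.0738j - 0.1206k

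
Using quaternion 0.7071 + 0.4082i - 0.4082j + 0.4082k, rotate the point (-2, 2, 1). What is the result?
(-2.732, -0.732, -1)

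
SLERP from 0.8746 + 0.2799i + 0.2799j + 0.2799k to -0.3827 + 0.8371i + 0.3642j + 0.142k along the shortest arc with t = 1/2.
0.3409 + 0.774i + 0.4463j + 0.2924k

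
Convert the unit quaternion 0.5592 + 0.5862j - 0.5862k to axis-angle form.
axis = (0, √2/2, -√2/2), θ = 112°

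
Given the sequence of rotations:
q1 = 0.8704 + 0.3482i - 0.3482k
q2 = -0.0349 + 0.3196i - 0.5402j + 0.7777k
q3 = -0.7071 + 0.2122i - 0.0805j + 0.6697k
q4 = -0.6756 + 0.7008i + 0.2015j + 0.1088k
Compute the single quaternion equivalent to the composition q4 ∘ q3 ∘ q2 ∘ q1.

q2 · q1 = 0.1291 + 0.4541i - 0.0881j + 0.8772k
q3 · q2 · q1 = -0.7822 - 0.3053i + 0.1699j - 0.5159k
q4 · q3 · q2 · q1 = 0.7643 - 0.4643i + 0.0559j + 0.444k
0.7643 - 0.4643i + 0.0559j + 0.444k


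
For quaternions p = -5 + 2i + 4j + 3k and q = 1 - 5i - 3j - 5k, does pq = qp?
No: pq = 32 + 16i + 14j + 42k ≠ 32 + 38i + 24j + 14k = qp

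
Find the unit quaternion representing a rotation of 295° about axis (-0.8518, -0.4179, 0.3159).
-0.8434 - 0.4577i - 0.2245j + 0.1697k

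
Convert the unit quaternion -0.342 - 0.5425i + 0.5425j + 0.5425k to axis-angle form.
axis = (-√3/3, √3/3, √3/3), θ = 220°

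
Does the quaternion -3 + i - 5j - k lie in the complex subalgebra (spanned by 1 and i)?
No. The quaternion -3 + i - 5j - k has j-coefficient y = -5 and k-coefficient z = -1, not both zero, so it does not lie in the complex subalgebra spanned by 1 and i.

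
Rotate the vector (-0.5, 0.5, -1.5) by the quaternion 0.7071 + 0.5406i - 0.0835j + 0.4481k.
(-1.204, 0.994, -0.559)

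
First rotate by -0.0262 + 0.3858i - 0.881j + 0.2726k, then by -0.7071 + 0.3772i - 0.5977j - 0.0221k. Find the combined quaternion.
-0.6475 - 0.4651i + 0.5273j - 0.2939k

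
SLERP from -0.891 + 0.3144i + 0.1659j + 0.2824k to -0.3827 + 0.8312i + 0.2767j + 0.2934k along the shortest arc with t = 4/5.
-0.5124 + 0.7575i + 0.2656j + 0.305k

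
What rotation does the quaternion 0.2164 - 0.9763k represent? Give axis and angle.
axis = (0, 0, -1), θ = 155°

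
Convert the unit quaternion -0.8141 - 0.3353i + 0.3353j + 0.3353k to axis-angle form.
axis = (-√3/3, √3/3, √3/3), θ = 289°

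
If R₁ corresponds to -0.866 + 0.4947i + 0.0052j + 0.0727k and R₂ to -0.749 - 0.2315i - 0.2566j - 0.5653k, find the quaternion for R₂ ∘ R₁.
0.8056 - 0.1858i - 0.0445j + 0.5608k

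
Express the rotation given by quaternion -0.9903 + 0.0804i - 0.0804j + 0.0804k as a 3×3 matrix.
[[0.9741, 0.1463, 0.1722], [-0.1722, 0.9741, 0.1463], [-0.1463, -0.1722, 0.9741]]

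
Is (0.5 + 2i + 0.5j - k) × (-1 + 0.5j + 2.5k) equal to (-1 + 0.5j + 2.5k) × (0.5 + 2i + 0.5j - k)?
No: pq = 1.75 - 0.25i - 5.25j + 3.25k ≠ 1.75 - 3.75i + 4.75j + 1.25k = qp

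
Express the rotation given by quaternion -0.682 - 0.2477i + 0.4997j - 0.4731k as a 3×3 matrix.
[[0.053, -0.8929, -0.4472], [0.3978, 0.4296, -0.8107], [0.916, -0.135, 0.3779]]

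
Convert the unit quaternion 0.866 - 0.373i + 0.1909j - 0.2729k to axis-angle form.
axis = (-0.7459, 0.3818, -0.5457), θ = π/3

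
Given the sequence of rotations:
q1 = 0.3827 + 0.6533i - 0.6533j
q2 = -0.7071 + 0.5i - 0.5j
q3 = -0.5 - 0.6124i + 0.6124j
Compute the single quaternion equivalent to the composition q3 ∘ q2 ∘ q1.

q2 · q1 = -0.9239 - 0.2706i + 0.2706j
q3 · q2 · q1 = 0.1305 + 0.7011i - 0.7011j
0.1305 + 0.7011i - 0.7011j


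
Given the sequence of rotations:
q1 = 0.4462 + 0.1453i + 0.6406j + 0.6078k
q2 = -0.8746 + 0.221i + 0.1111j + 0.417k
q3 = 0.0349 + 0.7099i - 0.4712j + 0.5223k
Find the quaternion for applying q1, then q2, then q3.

q2 · q1 = -0.747 - 0.2281i - 0.5844j - 0.2201k
q3 · q2 · q1 = -0.0246 - 0.1293i + 0.3687j - 0.9202k
-0.0246 - 0.1293i + 0.3687j - 0.9202k


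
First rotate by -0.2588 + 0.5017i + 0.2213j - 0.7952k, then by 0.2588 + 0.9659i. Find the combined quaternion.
-0.5516 - 0.1201i + 0.8254j + 0.008k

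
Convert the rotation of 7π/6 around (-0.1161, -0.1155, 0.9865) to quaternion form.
-0.2588 - 0.1121i - 0.1116j + 0.9529k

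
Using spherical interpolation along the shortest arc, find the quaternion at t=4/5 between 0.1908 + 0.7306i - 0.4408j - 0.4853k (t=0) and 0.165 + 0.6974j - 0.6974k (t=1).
0.2113 + 0.2175i + 0.5217j - 0.7974k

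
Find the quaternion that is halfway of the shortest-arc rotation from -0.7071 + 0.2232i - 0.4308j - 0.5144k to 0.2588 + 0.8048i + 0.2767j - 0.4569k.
-0.3005 + 0.6892i - 0.1033j - 0.6512k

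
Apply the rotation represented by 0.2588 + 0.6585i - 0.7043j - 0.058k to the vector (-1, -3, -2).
(3.573, 1.098, 0.163)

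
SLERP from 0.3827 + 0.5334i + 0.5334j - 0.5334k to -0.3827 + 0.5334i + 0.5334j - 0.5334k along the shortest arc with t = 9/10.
-0.309 + 0.5491i + 0.5491j - 0.5491k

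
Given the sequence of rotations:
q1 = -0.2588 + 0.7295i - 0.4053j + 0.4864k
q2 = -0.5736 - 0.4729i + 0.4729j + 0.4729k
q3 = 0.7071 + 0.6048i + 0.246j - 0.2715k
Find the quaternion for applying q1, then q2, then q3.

q2 · q1 = 0.4551 + 0.1256i + 0.6851j - 0.5547k
q3 · q2 · q1 = -0.0733 + 0.4136i + 0.8978j - 0.1323k
-0.0733 + 0.4136i + 0.8978j - 0.1323k


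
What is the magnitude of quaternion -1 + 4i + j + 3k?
√27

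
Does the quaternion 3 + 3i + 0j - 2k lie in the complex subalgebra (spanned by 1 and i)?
No. The quaternion 3 + 3i - 2k has j-coefficient y = 0 and k-coefficient z = -2, not both zero, so it does not lie in the complex subalgebra spanned by 1 and i.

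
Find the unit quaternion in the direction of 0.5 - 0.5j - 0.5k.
0.5774 - 0.5774j - 0.5774k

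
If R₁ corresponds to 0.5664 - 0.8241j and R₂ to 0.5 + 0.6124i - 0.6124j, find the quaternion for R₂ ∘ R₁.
-0.2215 + 0.3469i - 0.7589j - 0.5047k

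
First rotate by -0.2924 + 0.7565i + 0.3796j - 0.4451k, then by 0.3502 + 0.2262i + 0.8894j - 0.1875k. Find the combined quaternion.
-0.6946 - 0.1259i - 0.1683j - 0.688k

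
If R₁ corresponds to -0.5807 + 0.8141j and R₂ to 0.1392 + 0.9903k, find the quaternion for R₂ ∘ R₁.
-0.0808 - 0.8062i + 0.1133j - 0.5751k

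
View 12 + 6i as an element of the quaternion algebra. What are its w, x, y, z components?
12 + 6i + 0j + 0k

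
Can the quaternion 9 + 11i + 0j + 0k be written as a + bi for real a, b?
Yes. The quaternion 9 + 11i has j- and k-coefficients y = z = 0, so it lies in the complex subalgebra spanned by 1 and i.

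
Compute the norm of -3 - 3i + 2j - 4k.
√38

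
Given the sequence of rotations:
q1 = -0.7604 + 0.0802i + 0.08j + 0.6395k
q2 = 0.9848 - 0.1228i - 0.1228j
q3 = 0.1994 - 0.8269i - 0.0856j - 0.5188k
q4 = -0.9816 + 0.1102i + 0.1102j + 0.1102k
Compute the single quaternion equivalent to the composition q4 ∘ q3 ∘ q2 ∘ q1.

q2 · q1 = -0.7292 + 0.0938i + 0.2507j + 0.6298k
q3 · q2 · q1 = 0.2804 + 0.6978i + 0.5845j + 0.3046k
q4 · q3 · q2 · q1 = -0.4501 - 0.6849i - 0.4995j - 0.2806k
-0.4501 - 0.6849i - 0.4995j - 0.2806k


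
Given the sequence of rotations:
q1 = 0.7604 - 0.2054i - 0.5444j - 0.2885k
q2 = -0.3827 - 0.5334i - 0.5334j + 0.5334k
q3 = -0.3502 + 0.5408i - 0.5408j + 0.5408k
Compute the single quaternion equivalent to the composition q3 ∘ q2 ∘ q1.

q2 · q1 = -0.5371 + 0.1173i - 0.4607j + 0.6968k
q3 · q2 · q1 = -0.5013 - 0.4592i + 0.1384j - 0.7202k
-0.5013 - 0.4592i + 0.1384j - 0.7202k


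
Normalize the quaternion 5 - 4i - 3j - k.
0.7001 - 0.5601i - 0.4201j - 0.14k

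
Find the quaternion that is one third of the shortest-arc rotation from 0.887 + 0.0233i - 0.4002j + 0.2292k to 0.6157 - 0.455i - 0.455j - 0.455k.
0.8736 - 0.1553i - 0.4612j - 0.0066k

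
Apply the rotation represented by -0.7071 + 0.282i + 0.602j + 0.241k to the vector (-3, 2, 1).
(0.168, 2.142, -3.063)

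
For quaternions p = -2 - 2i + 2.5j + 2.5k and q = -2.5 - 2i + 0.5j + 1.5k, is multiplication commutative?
No: pq = -4 + 11.5i - 9.25j - 5.25k ≠ -4 + 6.5i - 5.25j - 13.25k = qp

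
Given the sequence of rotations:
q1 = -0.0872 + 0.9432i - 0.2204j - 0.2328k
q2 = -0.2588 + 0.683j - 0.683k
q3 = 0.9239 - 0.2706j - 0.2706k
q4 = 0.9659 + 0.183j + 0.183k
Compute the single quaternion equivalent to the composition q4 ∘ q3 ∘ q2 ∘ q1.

q2 · q1 = 0.0141 - 0.5536i - 0.6467j - 0.5244k
q3 · q2 · q1 = -0.3039 - 0.5446i - 0.4515j - 0.6381k
q4 · q3 · q2 · q1 = -0.0941 - 0.5602i - 0.5914j - 0.5723k
-0.0941 - 0.5602i - 0.5914j - 0.5723k


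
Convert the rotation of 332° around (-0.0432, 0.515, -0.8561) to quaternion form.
-0.9703 - 0.0105i + 0.1246j - 0.2071k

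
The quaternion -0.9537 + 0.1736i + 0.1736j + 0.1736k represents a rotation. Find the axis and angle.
axis = (√3/3, √3/3, √3/3), θ = 325°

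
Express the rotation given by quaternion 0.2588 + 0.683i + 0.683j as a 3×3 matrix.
[[0.067, 0.933, 0.3535], [0.933, 0.067, -0.3535], [-0.3535, 0.3535, -0.866]]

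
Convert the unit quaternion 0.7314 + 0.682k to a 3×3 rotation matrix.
[[0.0698, -0.9976, 0], [0.9976, 0.0698, 0], [0, 0, 1]]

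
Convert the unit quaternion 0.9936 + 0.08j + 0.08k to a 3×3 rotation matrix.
[[0.9744, -0.159, 0.159], [0.159, 0.9872, 0.0128], [-0.159, 0.0128, 0.9872]]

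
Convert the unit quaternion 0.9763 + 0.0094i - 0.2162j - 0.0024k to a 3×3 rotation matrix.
[[0.9065, 0.0006, -0.4222], [-0.0088, 0.9998, -0.0173], [0.4221, 0.0194, 0.9063]]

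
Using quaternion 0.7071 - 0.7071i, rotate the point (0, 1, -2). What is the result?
(0, -2, -1)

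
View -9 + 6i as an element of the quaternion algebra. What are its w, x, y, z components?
-9 + 6i + 0j + 0k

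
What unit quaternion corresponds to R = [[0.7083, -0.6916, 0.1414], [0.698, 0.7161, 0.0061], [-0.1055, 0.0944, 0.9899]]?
0.9239 + 0.0239i + 0.0668j + 0.376k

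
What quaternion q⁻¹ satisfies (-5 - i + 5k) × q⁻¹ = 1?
-0.098 + 0.0196i - 0.098k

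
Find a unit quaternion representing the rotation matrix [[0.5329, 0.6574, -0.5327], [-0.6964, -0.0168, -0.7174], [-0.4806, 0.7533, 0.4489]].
0.7009 + 0.5246i - 0.0186j - 0.4829k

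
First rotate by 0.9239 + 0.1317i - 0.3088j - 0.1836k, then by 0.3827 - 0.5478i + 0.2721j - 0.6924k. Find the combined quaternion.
0.3826 - 0.7195i - 0.0585j - 0.5766k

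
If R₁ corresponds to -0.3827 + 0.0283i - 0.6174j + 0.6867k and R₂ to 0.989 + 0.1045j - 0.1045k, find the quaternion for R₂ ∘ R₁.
-0.2422 + 0.0352i - 0.6536j + 0.7162k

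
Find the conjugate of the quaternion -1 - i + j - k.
-1 + i - j + k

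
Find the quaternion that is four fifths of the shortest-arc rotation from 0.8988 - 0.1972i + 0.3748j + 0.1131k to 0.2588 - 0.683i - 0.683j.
0.4997 - 0.6892i - 0.5236j + 0.0327k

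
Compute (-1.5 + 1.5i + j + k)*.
-1.5 - 1.5i - j - k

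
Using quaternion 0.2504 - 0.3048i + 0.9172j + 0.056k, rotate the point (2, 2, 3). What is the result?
(-1.276, 1.32, -3.692)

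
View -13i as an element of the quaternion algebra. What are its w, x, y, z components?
0 - 13i + 0j + 0k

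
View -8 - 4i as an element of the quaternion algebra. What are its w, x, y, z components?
-8 - 4i + 0j + 0k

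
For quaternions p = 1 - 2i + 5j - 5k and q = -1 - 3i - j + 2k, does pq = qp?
No: pq = 8 + 4i + 13j + 24k ≠ 8 - 6i - 25j - 10k = qp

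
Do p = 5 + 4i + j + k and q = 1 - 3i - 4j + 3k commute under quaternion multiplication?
No: pq = 18 - 4i - 34j + 3k ≠ 18 - 18i - 4j + 29k = qp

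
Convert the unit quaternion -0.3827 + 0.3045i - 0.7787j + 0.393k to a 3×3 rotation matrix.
[[-0.5216, -0.1734, 0.8354], [-0.775, 0.5057, -0.379], [-0.3567, -0.8451, -0.3982]]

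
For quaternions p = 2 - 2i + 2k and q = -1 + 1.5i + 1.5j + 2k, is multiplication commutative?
No: pq = -3 + 2i + 10j - k ≠ -3 + 8i - 4j + 5k = qp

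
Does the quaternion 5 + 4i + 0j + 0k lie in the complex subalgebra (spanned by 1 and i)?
Yes. The quaternion 5 + 4i has j- and k-coefficients y = z = 0, so it lies in the complex subalgebra spanned by 1 and i.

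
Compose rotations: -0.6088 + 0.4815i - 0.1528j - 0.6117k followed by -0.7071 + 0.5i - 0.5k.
-0.1161 - 0.7213i + 0.1731j + 0.6605k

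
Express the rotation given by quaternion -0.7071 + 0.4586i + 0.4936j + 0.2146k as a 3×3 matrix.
[[0.4206, 0.7562, -0.5012], [0.1492, 0.4873, 0.8604], [0.8949, -0.4367, 0.0921]]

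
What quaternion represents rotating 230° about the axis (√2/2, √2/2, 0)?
-0.4226 + 0.6409i + 0.6409j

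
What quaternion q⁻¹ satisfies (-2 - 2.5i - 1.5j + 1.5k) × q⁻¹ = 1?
-0.1356 + 0.1695i + 0.1017j - 0.1017k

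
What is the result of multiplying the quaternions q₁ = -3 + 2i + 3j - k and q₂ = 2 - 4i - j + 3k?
8 + 24i + 7j - k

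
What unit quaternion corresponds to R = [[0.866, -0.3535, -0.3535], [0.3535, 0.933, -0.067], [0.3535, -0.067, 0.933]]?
0.9659 - 0.183j + 0.183k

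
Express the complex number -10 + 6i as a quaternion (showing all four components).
-10 + 6i + 0j + 0k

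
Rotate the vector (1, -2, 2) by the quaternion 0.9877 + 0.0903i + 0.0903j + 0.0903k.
(1.681, -2.064, 1.383)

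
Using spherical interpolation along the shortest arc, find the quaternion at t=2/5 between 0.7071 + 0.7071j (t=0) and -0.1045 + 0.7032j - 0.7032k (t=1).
0.4404 + 0.8309j - 0.34k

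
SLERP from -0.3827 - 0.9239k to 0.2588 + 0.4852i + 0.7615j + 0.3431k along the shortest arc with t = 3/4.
-0.3335 - 0.4031i - 0.6326j - 0.5711k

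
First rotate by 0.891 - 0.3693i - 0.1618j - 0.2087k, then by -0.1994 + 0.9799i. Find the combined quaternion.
0.1842 + 0.9467i + 0.2368j - 0.1169k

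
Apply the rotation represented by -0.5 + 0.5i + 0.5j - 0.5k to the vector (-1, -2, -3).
(3, -1, 2)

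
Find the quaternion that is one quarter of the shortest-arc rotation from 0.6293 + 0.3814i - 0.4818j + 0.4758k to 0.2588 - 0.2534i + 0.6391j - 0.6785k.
0.432 + 0.3813i - 0.5746j + 0.5812k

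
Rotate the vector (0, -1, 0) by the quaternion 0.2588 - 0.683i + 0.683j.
(0.933, -0.067, 0.354)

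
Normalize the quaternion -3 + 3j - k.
-0.6882 + 0.6882j - 0.2294k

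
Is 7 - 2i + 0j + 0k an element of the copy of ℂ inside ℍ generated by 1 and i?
Yes. The quaternion 7 - 2i has j- and k-coefficients y = z = 0, so it lies in the complex subalgebra spanned by 1 and i.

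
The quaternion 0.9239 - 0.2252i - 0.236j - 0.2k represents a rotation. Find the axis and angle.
axis = (-0.5885, -0.6168, -0.5227), θ = π/4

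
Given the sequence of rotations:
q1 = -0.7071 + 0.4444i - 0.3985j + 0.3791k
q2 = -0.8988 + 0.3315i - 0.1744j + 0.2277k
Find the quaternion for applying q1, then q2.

q2 · q1 = 0.3324 - 0.6092i + 0.457j - 0.5563k
0.3324 - 0.6092i + 0.457j - 0.5563k


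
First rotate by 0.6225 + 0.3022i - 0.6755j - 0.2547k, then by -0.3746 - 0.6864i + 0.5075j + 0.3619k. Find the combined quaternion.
0.4092 - 0.4253i + 0.5035j + 0.631k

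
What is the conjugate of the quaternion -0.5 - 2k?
-0.5 + 2k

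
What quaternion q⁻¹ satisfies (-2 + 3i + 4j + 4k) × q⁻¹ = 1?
-0.0444 - 0.0667i - 0.0889j - 0.0889k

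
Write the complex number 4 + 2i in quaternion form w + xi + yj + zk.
4 + 2i + 0j + 0k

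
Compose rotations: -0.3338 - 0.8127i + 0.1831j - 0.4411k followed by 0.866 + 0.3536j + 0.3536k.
-0.1978 - 0.9245i - 0.2468j - 0.2127k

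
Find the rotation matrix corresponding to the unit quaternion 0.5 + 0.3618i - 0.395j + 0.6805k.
[[-0.2382, -0.9663, 0.0974], [0.3947, -0.188, -0.8994], [0.8874, -0.1758, 0.4262]]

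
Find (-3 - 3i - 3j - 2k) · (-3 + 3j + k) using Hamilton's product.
20 + 12i + 3j - 6k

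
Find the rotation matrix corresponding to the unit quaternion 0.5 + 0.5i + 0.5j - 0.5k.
[[0, 1, 0], [0, 0, -1], [-1, 0, 0]]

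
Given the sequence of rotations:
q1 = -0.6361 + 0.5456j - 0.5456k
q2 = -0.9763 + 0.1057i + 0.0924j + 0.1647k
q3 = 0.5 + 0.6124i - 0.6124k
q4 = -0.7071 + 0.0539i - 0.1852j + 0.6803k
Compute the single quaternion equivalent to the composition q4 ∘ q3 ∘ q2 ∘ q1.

q2 · q1 = 0.6605 - 0.2075i - 0.5338j + 0.4856k
q3 · q2 · q1 = 0.7547 - 0.0262i - 0.4372j - 0.4886k
q4 · q3 · q2 · q1 = -0.2808 + 0.4471i + 0.1779j + 0.8305k
-0.2808 + 0.4471i + 0.1779j + 0.8305k


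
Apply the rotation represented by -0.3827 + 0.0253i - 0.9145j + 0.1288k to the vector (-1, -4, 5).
(4.029, -4.798, -1.656)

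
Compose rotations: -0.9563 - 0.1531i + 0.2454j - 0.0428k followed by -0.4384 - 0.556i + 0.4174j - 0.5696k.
0.2073 + 0.7207i - 0.4433j + 0.4909k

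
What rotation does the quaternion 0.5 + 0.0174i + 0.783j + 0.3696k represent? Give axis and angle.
axis = (0.0201, 0.9041, 0.4268), θ = 2π/3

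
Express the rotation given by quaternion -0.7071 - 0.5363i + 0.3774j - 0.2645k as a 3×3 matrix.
[[0.5752, -0.7789, -0.25], [-0.0307, 0.2848, -0.9581], [0.8174, 0.5588, 0.1399]]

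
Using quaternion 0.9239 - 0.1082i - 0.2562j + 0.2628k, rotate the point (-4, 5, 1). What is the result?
(-5.603, 2.093, -2.494)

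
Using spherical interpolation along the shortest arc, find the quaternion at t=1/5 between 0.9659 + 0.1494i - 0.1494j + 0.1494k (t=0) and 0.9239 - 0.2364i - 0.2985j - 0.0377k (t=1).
0.9739 + 0.0721i - 0.1828j + 0.1133k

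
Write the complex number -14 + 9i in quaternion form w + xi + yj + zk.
-14 + 9i + 0j + 0k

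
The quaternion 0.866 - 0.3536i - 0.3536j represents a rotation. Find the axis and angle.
axis = (-√2/2, -√2/2, 0), θ = π/3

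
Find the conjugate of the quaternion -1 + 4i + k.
-1 - 4i - k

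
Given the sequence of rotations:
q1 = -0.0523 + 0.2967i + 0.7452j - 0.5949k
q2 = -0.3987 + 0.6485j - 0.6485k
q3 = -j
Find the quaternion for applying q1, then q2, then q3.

q2 · q1 = -0.8482 - 0.0208i - 0.5234j + 0.0787k
q3 · q2 · q1 = -0.5234 - 0.0787i + 0.8482j - 0.0208k
-0.5234 - 0.0787i + 0.8482j - 0.0208k


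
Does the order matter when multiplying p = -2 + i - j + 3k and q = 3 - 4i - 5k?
Yes: pq = 13 + 16i - 10j + 15k ≠ 13 + 6i + 4j + 23k = qp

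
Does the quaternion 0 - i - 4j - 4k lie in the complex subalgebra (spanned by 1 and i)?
No. The quaternion -i - 4j - 4k has j-coefficient y = -4 and k-coefficient z = -4, not both zero, so it does not lie in the complex subalgebra spanned by 1 and i.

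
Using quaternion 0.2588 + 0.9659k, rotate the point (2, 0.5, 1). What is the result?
(-1.982, 0.567, 1)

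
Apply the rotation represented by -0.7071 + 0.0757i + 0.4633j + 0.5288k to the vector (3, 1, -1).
(1.427, -2.201, 2.029)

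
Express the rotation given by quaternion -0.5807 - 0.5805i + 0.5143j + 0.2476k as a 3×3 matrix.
[[0.3484, -0.3095, -0.8848], [-0.8847, 0.2034, -0.4195], [0.3098, 0.9289, -0.203]]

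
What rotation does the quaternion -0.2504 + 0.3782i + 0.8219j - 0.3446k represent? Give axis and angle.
axis = (0.3906, 0.8489, -0.3559), θ = 209°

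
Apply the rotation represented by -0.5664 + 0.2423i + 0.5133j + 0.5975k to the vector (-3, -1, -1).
(0.089, 0.228, -3.308)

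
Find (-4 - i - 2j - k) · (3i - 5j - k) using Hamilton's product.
-8 - 15i + 16j + 15k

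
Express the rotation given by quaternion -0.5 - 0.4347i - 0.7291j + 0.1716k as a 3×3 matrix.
[[-0.1221, 0.8055, 0.5799], [0.4623, 0.5632, -0.6849], [-0.8783, 0.1845, -0.4411]]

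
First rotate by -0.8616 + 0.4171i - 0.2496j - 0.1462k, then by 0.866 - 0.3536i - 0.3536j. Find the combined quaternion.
-0.6869 + 0.7176i + 0.0368j + 0.1091k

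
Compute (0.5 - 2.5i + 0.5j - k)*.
0.5 + 2.5i - 0.5j + k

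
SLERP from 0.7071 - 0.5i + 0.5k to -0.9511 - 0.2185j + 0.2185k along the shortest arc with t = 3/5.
0.9587 - 0.2295i + 0.1457j + 0.0838k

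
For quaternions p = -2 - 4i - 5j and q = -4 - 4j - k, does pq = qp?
No: pq = -12 + 21i + 24j + 18k ≠ -12 + 11i + 32j - 14k = qp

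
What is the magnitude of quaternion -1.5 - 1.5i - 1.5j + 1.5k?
3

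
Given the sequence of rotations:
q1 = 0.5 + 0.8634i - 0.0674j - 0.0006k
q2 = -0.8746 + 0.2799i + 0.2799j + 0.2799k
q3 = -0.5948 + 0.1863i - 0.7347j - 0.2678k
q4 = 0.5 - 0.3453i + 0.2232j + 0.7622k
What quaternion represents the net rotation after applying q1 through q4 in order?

q2 · q1 = -0.6599 - 0.5965i + 0.4407j - 0.1201k
q3 · q2 · q1 = 0.7953 + 0.4381i + 0.4048j - 0.108k
q4 · q3 · q2 · q1 = 0.5409 - 0.3882i + 0.6765j + 0.3146k
0.5409 - 0.3882i + 0.6765j + 0.3146k


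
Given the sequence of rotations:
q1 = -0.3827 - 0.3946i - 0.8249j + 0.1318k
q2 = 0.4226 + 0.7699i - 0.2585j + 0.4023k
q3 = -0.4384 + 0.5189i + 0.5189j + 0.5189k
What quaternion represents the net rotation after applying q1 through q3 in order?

q2 · q1 = -0.1242 - 0.1636i - 0.5099j - 0.8354k
q3 · q2 · q1 = 0.8374 - 0.1616i + 0.5077j + 0.1221k
0.8374 - 0.1616i + 0.5077j + 0.1221k


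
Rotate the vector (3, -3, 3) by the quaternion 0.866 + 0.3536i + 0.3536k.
(4.837, -1.5, 1.163)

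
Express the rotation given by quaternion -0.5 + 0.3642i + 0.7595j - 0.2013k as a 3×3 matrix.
[[-0.2347, 0.3519, -0.9061], [0.7545, 0.6537, 0.0584], [0.6129, -0.67, -0.419]]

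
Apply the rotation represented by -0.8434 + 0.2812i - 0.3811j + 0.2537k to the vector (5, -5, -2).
(0.265, -7.339, -0.265)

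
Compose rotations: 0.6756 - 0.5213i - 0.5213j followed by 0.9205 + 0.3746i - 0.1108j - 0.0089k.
0.7594 - 0.2314i - 0.5501j - 0.2591k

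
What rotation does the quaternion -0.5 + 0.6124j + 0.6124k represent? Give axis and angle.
axis = (0, √2/2, √2/2), θ = 4π/3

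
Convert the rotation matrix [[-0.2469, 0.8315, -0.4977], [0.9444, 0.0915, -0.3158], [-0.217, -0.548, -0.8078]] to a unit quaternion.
-0.0958 + 0.6061i + 0.7325j - 0.2948k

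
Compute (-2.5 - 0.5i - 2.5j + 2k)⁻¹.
-0.1493 + 0.0299i + 0.1493j - 0.1194k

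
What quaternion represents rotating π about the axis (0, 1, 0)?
j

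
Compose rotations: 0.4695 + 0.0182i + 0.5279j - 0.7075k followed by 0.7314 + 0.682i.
0.331 + 0.3335i + 0.8686j - 0.1574k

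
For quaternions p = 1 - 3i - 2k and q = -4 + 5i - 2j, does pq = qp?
No: pq = 11 + 13i - 12j + 14k ≠ 11 + 21i + 8j + 2k = qp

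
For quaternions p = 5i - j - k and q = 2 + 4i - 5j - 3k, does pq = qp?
No: pq = -28 + 8i + 9j - 23k ≠ -28 + 12i - 13j + 19k = qp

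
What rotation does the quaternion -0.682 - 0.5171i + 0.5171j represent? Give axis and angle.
axis = (-√2/2, √2/2, 0), θ = 266°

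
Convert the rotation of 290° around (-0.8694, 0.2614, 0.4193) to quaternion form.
-0.8192 - 0.4987i + 0.1499j + 0.2405k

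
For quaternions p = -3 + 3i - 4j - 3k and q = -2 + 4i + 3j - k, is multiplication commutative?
No: pq = 3 - 5i - 10j + 34k ≠ 3 - 31i + 8j - 16k = qp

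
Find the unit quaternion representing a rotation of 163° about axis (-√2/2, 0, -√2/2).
0.1478 - 0.6993i - 0.6993k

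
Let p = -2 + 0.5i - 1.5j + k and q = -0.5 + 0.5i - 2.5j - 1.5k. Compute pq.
-1.5 + 3.5i + 7j + 2k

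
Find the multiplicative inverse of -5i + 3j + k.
0.1429i - 0.0857j - 0.0286k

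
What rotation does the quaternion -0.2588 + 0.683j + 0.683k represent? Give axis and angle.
axis = (0, √2/2, √2/2), θ = 7π/6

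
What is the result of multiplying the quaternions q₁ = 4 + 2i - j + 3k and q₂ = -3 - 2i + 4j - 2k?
2 - 24i + 17j - 11k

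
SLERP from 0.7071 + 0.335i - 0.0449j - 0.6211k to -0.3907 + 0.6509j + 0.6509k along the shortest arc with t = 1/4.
0.663 + 0.2631i - 0.2147j - 0.6672k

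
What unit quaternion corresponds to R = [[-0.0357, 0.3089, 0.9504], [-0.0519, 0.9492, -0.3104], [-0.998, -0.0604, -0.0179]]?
0.6884 + 0.0908i + 0.7076j - 0.131k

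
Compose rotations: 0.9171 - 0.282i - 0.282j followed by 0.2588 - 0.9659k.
0.2373 - 0.3454i + 0.1994j - 0.8858k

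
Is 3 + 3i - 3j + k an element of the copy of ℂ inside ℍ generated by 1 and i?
No. The quaternion 3 + 3i - 3j + k has j-coefficient y = -3 and k-coefficient z = 1, not both zero, so it does not lie in the complex subalgebra spanned by 1 and i.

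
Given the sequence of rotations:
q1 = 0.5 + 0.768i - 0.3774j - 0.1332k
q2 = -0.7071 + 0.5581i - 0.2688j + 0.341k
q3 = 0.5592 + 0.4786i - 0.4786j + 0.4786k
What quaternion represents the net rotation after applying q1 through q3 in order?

q2 · q1 = -0.8382 - 0.0995i + 0.4687j + 0.2605k
q3 · q2 · q1 = -0.3215 - 0.8058i + 0.491j - 0.0788k
-0.3215 - 0.8058i + 0.491j - 0.0788k


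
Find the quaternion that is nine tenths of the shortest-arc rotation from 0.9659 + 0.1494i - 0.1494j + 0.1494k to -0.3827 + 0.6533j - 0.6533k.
0.4689 + 0.0175i - 0.6244j + 0.6244k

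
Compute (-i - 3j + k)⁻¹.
0.0909i + 0.2727j - 0.0909k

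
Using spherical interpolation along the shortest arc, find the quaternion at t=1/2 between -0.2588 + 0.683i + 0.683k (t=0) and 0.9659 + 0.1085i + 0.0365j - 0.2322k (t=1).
-0.7497 + 0.3517i - 0.0223j + 0.5602k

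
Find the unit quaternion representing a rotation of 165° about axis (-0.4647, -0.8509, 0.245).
0.1305 - 0.4607i - 0.8436j + 0.2429k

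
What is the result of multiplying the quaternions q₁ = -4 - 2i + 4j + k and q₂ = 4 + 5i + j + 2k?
-12 - 21i + 21j - 26k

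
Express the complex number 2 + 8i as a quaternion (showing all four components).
2 + 8i + 0j + 0k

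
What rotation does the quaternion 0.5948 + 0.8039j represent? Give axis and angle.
axis = (0, 1, 0), θ = 107°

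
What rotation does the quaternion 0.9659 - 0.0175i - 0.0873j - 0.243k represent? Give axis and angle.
axis = (-0.0676, -0.3373, -0.939), θ = π/6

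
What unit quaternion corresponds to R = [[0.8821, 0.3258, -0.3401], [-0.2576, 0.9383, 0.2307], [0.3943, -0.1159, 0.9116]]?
0.9659 - 0.0897i - 0.1901j - 0.151k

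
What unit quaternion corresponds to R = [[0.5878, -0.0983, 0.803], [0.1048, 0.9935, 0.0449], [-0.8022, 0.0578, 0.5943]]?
0.891 + 0.0036i + 0.4504j + 0.057k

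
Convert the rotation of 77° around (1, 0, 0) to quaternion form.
0.7826 + 0.6225i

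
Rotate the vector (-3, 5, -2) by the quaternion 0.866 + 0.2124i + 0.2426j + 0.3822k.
(-5.73, 1.158, 1.956)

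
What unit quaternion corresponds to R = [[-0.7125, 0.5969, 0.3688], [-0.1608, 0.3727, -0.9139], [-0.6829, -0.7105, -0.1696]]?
0.3502 + 0.1452i + 0.7508j - 0.5409k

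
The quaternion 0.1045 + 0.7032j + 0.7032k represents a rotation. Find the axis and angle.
axis = (0, √2/2, √2/2), θ = 168°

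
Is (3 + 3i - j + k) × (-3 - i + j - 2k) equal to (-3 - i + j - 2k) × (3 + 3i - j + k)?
No: pq = -3 - 11i + 11j - 7k ≠ -3 - 13i + j - 11k = qp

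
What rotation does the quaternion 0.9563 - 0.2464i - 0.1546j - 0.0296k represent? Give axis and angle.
axis = (-0.8427, -0.5288, -0.1012), θ = 34°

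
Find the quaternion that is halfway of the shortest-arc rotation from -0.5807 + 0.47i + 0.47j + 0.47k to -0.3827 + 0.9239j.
-0.5293 + 0.2582i + 0.7658j + 0.2582k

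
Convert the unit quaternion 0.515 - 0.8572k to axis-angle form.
axis = (0, 0, -1), θ = 118°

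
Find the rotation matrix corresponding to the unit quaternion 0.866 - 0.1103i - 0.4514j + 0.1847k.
[[0.5242, -0.2203, -0.8226], [0.4195, 0.9074, 0.0243], [0.7411, -0.3578, 0.5681]]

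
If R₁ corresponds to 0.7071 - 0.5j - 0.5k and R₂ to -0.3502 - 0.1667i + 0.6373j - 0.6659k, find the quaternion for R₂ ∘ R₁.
-0.2619 - 0.7695i + 0.5424j - 0.2124k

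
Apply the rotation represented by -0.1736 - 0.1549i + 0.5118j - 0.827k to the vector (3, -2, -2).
(-1.941, 3.018, 2.031)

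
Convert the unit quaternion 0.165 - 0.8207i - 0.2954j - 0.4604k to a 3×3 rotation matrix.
[[0.4015, 0.6368, 0.6582], [0.3329, -0.771, 0.5428], [0.8532, 0.0012, -0.5216]]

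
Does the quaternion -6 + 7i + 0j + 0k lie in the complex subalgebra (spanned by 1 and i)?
Yes. The quaternion -6 + 7i has j- and k-coefficients y = z = 0, so it lies in the complex subalgebra spanned by 1 and i.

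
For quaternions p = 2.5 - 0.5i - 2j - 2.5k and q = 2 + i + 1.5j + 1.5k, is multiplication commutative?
No: pq = 12.25 + 2.25i - 2j ≠ 12.25 + 0.75i + 1.5j - 2.5k = qp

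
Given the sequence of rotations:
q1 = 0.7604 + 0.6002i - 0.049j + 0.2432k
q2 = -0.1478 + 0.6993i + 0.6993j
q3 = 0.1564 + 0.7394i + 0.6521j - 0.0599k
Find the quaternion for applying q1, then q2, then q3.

q2 · q1 = -0.4978 + 0.6131i + 0.3689j - 0.4899k
q3 · q2 · q1 = -0.8011 - 0.5696i + 0.0586j - 0.1738k
-0.8011 - 0.5696i + 0.0586j - 0.1738k


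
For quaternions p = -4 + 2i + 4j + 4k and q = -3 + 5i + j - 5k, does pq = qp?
No: pq = 18 - 50i + 14j - 10k ≠ 18 - 2i - 46j + 26k = qp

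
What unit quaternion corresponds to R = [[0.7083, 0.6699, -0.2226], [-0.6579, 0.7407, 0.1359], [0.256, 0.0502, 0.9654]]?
0.9239 - 0.0232i - 0.1295j - 0.3593k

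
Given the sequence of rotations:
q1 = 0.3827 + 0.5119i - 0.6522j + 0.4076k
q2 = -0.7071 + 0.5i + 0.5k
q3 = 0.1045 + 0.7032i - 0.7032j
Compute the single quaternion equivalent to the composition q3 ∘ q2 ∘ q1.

q2 · q1 = -0.7304 + 0.1555i + 0.5133j - 0.423k
q3 · q2 · q1 = 0.1753 - 0.1999i + 0.8647j + 0.4261k
0.1753 - 0.1999i + 0.8647j + 0.4261k


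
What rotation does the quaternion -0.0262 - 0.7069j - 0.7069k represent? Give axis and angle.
axis = (0, -√2/2, -√2/2), θ = 183°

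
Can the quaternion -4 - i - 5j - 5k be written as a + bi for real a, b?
No. The quaternion -4 - i - 5j - 5k has j-coefficient y = -5 and k-coefficient z = -5, not both zero, so it does not lie in the complex subalgebra spanned by 1 and i.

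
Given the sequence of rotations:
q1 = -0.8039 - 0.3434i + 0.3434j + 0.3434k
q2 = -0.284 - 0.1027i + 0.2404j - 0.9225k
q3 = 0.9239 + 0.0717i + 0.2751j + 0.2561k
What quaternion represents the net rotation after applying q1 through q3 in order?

q2 · q1 = 0.4273 + 0.5794i + 0.0613j + 0.6914k
q3 · q2 · q1 = 0.1593 + 0.7405i + 0.273j + 0.5932k
0.1593 + 0.7405i + 0.273j + 0.5932k


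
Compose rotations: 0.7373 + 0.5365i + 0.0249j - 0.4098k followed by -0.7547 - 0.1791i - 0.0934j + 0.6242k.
-0.2022 - 0.5142i + 0.1738j + 0.8151k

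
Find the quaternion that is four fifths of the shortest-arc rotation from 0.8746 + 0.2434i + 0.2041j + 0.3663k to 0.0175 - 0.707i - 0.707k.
0.2025 + 0.6761i + 0.0508j + 0.7067k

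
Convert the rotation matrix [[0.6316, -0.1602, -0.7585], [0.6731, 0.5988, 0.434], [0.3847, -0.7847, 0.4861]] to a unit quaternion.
0.8241 - 0.3697i - 0.3468j + 0.2528k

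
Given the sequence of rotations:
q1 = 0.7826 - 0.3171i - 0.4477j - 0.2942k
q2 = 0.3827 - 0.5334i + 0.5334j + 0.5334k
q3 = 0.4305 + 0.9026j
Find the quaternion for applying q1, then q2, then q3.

q2 · q1 = 0.5261 - 0.4569i - 0.08j + 0.7128k
q3 · q2 · q1 = 0.2987 + 0.4467i + 0.4404j + 0.7193k
0.2987 + 0.4467i + 0.4404j + 0.7193k


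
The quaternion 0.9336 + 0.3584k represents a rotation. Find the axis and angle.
axis = (0, 0, 1), θ = 42°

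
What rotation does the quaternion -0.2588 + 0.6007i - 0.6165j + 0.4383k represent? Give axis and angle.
axis = (0.6219, -0.6382, 0.4538), θ = 7π/6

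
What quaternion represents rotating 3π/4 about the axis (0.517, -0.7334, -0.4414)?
0.3827 + 0.4776i - 0.6776j - 0.4078k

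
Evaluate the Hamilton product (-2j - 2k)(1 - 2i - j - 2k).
-6 + 2i + 2j - 6k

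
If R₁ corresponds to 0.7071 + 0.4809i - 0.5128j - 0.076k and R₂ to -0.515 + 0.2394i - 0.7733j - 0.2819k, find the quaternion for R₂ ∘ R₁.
-0.8973 - 0.1642i - 0.4001j + 0.0889k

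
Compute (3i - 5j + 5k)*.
-3i + 5j - 5k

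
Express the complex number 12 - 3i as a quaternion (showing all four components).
12 - 3i + 0j + 0k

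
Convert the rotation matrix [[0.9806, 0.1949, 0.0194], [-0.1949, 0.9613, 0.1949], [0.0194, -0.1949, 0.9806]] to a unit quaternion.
0.9903 - 0.0984i - 0.0984k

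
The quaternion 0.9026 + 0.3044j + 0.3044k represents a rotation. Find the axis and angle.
axis = (0, √2/2, √2/2), θ = 51°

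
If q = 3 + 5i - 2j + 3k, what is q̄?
3 - 5i + 2j - 3k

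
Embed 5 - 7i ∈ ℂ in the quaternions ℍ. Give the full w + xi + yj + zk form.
5 - 7i + 0j + 0k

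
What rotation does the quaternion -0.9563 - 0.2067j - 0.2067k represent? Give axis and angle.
axis = (0, -√2/2, -√2/2), θ = 326°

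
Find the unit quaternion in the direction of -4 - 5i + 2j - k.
-0.5898 - 0.7372i + 0.2949j - 0.1474k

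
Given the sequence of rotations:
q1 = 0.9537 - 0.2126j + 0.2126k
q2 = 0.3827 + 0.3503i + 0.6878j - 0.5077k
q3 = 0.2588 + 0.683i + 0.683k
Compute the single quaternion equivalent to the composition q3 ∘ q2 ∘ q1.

q2 · q1 = 0.6191 + 0.3724i + 0.5001j - 0.4773k
q3 · q2 · q1 = 0.2319 + 0.1777i + 0.7098j + 0.6409k
0.2319 + 0.1777i + 0.7098j + 0.6409k


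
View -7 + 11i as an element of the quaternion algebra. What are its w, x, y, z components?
-7 + 11i + 0j + 0k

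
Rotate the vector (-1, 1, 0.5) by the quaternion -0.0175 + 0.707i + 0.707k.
(0.524, -0.962, -1.024)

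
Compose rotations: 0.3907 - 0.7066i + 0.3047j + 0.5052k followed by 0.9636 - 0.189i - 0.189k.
0.3384 - 0.6971i + 0.5226j + 0.3554k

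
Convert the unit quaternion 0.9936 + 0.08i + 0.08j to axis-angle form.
axis = (√2/2, √2/2, 0), θ = 13°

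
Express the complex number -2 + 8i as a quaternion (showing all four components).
-2 + 8i + 0j + 0k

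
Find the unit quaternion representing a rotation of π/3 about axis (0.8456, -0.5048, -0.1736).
0.866 + 0.4228i - 0.2524j - 0.0868k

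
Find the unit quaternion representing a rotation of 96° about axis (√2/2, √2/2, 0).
0.6691 + 0.5255i + 0.5255j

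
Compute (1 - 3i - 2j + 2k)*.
1 + 3i + 2j - 2k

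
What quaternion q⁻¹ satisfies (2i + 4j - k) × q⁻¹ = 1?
-0.0952i - 0.1905j + 0.0476k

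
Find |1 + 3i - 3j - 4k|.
√35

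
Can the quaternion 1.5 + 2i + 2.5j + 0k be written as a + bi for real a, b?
No. The quaternion 1.5 + 2i + 2.5j has j-coefficient y = 2.5 and k-coefficient z = 0, not both zero, so it does not lie in the complex subalgebra spanned by 1 and i.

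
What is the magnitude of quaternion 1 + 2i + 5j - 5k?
√55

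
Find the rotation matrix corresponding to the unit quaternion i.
[[1, 0, 0], [0, -1, 0], [0, 0, -1]]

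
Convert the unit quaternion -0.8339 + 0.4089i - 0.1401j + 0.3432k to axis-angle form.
axis = (0.7409, -0.2538, 0.6218), θ = 293°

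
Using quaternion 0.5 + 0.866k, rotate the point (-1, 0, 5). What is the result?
(0.5, -0.866, 5)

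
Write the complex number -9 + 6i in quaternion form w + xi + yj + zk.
-9 + 6i + 0j + 0k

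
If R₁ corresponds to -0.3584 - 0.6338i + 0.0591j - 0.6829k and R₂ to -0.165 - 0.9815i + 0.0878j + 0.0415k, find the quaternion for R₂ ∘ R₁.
-0.5398 + 0.3939i - 0.7378j + 0.0954k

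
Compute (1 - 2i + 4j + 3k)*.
1 + 2i - 4j - 3k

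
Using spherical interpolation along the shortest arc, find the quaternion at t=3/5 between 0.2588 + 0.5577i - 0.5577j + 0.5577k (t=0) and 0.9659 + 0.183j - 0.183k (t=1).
0.9147 + 0.3198i - 0.1746j + 0.1746k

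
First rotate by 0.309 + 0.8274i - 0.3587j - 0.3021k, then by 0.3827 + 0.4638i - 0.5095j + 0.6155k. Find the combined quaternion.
-0.2623 + 0.8347i + 0.3547j + 0.3298k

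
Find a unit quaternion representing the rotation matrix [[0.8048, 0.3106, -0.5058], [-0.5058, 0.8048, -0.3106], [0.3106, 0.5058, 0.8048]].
0.9239 + 0.2209i - 0.2209j - 0.2209k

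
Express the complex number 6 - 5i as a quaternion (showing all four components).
6 - 5i + 0j + 0k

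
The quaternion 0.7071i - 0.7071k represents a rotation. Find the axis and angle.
axis = (√2/2, 0, -√2/2), θ = π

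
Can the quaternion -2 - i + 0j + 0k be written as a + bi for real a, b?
Yes. The quaternion -2 - i has j- and k-coefficients y = z = 0, so it lies in the complex subalgebra spanned by 1 and i.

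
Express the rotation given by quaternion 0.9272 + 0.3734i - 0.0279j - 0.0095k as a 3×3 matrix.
[[0.9983, -0.0032, -0.0588], [-0.0385, 0.721, -0.6919], [0.0446, 0.693, 0.7196]]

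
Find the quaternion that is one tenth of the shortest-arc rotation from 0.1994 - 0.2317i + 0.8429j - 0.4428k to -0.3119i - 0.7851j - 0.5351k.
0.1889 - 0.1792i + 0.8997j - 0.3504k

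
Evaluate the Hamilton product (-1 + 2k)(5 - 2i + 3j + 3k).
-11 - 4i - 7j + 7k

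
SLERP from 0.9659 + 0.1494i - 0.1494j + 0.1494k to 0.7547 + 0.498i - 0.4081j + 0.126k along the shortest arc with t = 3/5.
0.8642 + 0.3684i - 0.313j + 0.1394k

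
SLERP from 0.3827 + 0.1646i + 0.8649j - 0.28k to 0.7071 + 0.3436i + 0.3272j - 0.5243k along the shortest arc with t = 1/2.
0.5814 + 0.2711i + 0.6359j - 0.4291k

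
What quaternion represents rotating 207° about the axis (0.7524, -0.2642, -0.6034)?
-0.2334 + 0.7316i - 0.2569j - 0.5867k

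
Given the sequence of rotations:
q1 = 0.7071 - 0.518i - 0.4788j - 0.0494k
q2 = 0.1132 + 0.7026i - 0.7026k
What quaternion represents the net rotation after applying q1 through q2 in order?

q2 · q1 = 0.4093 + 0.1018i + 0.3445j - 0.8388k
0.4093 + 0.1018i + 0.3445j - 0.8388k


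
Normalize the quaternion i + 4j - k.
0.2357i + 0.9428j - 0.2357k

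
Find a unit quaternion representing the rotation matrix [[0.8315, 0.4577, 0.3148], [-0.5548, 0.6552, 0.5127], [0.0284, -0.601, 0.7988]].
0.9063 - 0.3072i + 0.079j - 0.2793k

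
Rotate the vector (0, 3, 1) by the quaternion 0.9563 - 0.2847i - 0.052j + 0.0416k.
(-0.273, 3.043, -0.814)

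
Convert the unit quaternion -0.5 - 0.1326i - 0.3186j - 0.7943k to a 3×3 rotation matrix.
[[-0.4648, -0.7098, 0.5292], [0.8788, -0.297, 0.3735], [-0.108, 0.6387, 0.7618]]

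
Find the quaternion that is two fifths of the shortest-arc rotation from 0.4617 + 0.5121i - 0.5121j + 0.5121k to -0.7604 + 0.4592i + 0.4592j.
0.7063 + 0.135i - 0.5922j + 0.3636k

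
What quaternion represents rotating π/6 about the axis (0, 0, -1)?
0.9659 - 0.2588k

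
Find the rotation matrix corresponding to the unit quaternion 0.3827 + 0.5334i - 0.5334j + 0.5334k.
[[-0.1381, -0.9773, 0.1608], [-0.1608, -0.1381, -0.9773], [0.9773, -0.1608, -0.1381]]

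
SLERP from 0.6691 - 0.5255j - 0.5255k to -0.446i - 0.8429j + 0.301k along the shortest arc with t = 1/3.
0.5265 - 0.1928i - 0.778j - 0.2834k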